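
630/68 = 315/34 ≈ 9.26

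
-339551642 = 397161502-736713144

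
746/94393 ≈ 0.00790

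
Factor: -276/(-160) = 2^(-3)*3^1*5^(-1)*23^1 = 69/40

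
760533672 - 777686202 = -17152530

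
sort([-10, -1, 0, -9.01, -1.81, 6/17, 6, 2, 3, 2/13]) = [-10, -9.01, -1.81, -1, 0, 2/13, 6/17, 2, 3, 6]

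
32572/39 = 835 + 7/39 ≈ 835.18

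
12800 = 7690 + 5110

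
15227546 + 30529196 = 45756742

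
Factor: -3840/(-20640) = 2^3*43^(-1) = 8/43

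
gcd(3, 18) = 3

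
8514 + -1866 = 6648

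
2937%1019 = 899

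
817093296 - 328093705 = 488999591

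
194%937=194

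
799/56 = 14 + 15/56 ≈ 14.27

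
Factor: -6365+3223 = -1*2^1*1571^1 = -3142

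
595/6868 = 35/404 ≈ 0.0866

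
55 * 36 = 1980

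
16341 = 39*419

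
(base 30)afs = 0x2506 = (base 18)1b4a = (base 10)9478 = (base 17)1fd9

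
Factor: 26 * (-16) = -1 * 2^5 * 13^1 = -416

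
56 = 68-12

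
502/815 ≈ 0.616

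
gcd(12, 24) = 12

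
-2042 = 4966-7008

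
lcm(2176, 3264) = 6528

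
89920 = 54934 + 34986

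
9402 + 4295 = 13697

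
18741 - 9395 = 9346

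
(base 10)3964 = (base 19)aic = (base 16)f7c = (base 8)7574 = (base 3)12102211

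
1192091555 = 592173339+599918216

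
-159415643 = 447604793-607020436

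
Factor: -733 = -1 * 733^1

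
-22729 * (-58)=1318282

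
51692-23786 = 27906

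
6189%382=77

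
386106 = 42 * 9193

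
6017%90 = 77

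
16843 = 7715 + 9128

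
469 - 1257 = -788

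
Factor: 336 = 2^4*3^1*7^1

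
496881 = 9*55209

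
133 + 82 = 215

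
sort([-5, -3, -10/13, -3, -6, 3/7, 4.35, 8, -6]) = [-6, -6, -5, -3, -3, -10/13, 3/7, 4.35, 8]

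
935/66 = 85/6 ≈ 14.17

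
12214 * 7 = 85498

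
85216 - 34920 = 50296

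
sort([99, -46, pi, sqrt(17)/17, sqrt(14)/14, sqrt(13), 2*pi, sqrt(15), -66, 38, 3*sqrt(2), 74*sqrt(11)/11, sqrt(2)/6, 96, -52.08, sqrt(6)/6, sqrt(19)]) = [-66, -52.08, -46, sqrt(2)/6, sqrt(17)/17, sqrt(14)/14, sqrt(6)/6, pi, sqrt(13), sqrt(15), 3*sqrt(2), sqrt(19), 2*pi, 74*sqrt(11)/11, 38, 96, 99]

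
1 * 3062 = 3062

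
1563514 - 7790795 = -6227281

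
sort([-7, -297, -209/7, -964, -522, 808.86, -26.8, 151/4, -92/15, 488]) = [-964, -522, -297, -209/7, -26.8, -7, -92/15, 151/4, 488, 808.86]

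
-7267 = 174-7441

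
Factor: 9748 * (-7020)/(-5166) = 2^3 * 3^1 * 5^1 * 7^(-1) * 13^1 * 41^(-1) * 2437^1 = 3801720/287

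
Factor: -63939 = -1 * 3^1 * 21313^1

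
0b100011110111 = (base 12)13b3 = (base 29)2l4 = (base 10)2295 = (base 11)17a7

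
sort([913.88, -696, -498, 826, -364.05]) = [-696, -498, -364.05, 826, 913.88]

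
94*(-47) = -4418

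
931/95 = 49/5 = 9.80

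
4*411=1644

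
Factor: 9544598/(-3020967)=-1 * 2^1 * 3^(-2) * 7^1 * 103^1 * 6619^1 * 335663^(-1)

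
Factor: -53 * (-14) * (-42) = -1 * 2^2 * 3^1 * 7^2 * 53^1 = -31164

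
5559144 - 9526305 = -3967161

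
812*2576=2091712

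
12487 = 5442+7045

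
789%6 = 3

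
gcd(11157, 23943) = 3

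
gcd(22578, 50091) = 3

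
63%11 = 8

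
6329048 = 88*71921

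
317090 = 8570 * 37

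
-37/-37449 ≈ 0.000988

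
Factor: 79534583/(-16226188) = -1*2^(-2)*11^(-1)*89^1*239^(-1)*397^1*1543^(-1)*2251^1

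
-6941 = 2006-8947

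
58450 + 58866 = 117316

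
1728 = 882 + 846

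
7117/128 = 55 + 77/128 ≈ 55.60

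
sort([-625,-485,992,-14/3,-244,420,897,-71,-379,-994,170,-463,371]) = [-994,-625,-485,-463,-379,-244,-71,-14/3,170,371,420,897,992]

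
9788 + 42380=52168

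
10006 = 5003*2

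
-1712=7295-9007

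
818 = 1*818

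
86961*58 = 5043738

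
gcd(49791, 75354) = 3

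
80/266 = 40/133 ≈ 0.301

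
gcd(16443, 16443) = 16443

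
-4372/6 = -728 - 2/3 ≈ -728.67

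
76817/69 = 1113 + 20/69 ≈ 1113.29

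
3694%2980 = 714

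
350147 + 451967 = 802114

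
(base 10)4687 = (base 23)8ji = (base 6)33411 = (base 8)11117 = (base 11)3581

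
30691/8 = 3836 + 3/8 ≈ 3836.38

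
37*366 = 13542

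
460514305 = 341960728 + 118553577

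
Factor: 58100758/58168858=11^(-1) * 31^1 * 113^1 * 8293^1 * 2644039^(-1)=29050379/29084429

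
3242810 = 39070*83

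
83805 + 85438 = 169243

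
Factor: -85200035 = -1 * 5^1 * 1327^1 * 12841^1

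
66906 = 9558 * 7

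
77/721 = 11/103 ≈ 0.107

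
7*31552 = 220864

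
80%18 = 8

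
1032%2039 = 1032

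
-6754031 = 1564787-8318818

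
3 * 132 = 396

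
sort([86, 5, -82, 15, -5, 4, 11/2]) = [-82, -5, 4, 5, 11/2, 15, 86]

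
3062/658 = 4 + 215/329 ≈ 4.65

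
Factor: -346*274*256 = -1*2^10*137^1*173^1 = -24269824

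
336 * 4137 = 1390032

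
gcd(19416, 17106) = 6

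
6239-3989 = 2250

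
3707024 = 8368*443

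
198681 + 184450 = 383131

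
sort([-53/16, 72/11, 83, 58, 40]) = [-53/16, 72/11, 40, 58, 83]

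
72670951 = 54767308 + 17903643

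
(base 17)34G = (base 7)2526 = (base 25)1D1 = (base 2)1110110111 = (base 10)951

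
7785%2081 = 1542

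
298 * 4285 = 1276930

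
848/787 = 1+61/787 ≈ 1.08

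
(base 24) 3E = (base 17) 51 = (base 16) 56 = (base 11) 79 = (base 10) 86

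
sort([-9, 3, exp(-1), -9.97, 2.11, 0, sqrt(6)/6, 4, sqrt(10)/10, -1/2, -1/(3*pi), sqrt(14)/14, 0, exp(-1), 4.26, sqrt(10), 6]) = [-9.97, -9, -1/2, -1/(3*pi), 0, 0, sqrt(14)/14, sqrt(10)/10, exp(-1), exp(-1), sqrt(6)/6, 2.11, 3, sqrt(10), 4, 4.26, 6]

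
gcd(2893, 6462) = 1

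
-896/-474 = 1 + 211/237 ≈ 1.89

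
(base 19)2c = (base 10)50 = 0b110010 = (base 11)46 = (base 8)62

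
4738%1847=1044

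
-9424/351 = -26-298/351 ≈ -26.85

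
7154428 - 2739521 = 4414907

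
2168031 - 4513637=-2345606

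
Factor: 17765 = 5^1 * 11^1 * 17^1 * 19^1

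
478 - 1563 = -1085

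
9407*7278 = 68464146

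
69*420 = 28980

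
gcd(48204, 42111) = 9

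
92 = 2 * 46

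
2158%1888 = 270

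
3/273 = 1/91 ≈ 0.0110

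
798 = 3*266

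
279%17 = 7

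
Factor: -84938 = -1 * 2^1 * 7^1 * 6067^1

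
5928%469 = 300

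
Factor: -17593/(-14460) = 2^(-2)*3^(-1)*5^(-1)*73^1 = 73/60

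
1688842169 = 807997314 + 880844855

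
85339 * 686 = 58542554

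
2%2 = 0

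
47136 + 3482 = 50618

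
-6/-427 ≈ 0.0141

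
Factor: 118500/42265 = 2^2 * 3^1 * 5^2 * 107^(-1) = 300/107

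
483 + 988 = 1471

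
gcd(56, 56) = 56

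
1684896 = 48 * 35102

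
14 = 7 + 7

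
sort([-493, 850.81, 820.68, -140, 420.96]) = [-493, -140, 420.96, 820.68, 850.81]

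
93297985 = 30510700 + 62787285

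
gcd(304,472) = 8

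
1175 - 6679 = -5504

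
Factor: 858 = 2^1*3^1*11^1*13^1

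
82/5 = 16 + 2/5 = 16.40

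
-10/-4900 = 1/490 ≈ 0.00204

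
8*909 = 7272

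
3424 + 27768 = 31192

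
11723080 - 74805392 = -63082312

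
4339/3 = 1446 + 1/3 ≈ 1446.33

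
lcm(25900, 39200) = 1450400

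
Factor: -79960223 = -1*7^1*1009^1*11321^1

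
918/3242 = 459/1621 ≈ 0.283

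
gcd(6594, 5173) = 7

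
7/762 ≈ 0.00919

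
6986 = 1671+5315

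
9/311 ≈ 0.0289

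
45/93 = 15/31 ≈ 0.484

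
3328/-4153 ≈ -0.801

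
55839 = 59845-4006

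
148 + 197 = 345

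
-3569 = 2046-5615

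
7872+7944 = 15816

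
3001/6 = 500 + 1/6 ≈ 500.17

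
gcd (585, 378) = 9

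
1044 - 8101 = -7057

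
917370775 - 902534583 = 14836192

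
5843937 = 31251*187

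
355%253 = 102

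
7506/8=938 + 1/4=938.25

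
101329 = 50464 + 50865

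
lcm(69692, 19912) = 139384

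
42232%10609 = 10405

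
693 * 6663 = 4617459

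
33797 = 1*33797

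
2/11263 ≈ 0.000178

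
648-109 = 539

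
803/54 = 14 + 47/54 ≈ 14.87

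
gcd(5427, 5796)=9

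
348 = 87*4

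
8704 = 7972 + 732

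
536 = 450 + 86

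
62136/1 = 62136 = 62136.00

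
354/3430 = 177/1715 ≈ 0.103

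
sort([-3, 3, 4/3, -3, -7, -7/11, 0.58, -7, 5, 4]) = [-7, -7, -3, -3, -7/11, 0.58, 4/3, 3, 4, 5]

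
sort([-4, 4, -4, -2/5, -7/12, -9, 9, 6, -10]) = [-10, -9, -4, -4, -7/12, -2/5, 4, 6, 9]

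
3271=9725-6454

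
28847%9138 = 1433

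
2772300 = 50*55446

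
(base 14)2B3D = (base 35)69Y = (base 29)94E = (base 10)7699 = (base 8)17023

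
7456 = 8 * 932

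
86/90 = 43/45 ≈ 0.956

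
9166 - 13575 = -4409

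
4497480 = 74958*60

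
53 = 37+16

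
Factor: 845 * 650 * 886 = 2^2 * 5^3 * 13^3 * 443^1 = 486635500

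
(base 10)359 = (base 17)142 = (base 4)11213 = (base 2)101100111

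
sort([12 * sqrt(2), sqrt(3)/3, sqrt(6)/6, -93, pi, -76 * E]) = [-76 * E, -93, sqrt(6)/6, sqrt(3)/3, pi, 12 * sqrt(2)]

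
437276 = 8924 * 49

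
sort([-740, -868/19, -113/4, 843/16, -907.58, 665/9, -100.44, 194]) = [-907.58, -740, -100.44, -868/19, -113/4, 843/16, 665/9, 194]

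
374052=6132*61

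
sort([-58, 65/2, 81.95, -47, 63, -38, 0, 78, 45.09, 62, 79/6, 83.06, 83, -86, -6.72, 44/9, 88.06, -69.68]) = [-86, -69.68, -58, -47, -38, -6.72, 0, 44/9, 79/6, 65/2, 45.09, 62, 63, 78, 81.95, 83, 83.06, 88.06]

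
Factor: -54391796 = -1*2^2*163^1*83423^1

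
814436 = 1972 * 413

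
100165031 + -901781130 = -801616099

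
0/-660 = 0 = 0.00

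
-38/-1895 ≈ 0.0201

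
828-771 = 57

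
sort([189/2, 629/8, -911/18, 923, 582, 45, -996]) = [-996, -911/18, 45, 629/8, 189/2, 582, 923]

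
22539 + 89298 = 111837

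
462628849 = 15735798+446893051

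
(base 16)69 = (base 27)3o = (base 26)41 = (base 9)126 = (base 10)105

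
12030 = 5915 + 6115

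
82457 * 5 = 412285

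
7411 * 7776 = 57627936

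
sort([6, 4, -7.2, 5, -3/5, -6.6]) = [-7.2, -6.6, -3/5, 4, 5, 6]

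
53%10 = 3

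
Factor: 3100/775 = 2^2 = 4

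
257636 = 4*64409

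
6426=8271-1845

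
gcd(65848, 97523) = 1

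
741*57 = 42237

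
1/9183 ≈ 0.000109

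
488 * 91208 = 44509504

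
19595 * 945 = 18517275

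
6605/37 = 178 + 19/37 ≈ 178.51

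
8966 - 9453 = -487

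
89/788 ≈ 0.113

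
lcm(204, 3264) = 3264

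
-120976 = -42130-78846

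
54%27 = 0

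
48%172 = 48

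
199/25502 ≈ 0.00780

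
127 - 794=-667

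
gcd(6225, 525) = 75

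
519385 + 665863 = 1185248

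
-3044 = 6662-9706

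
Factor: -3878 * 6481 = -1 * 2^1 * 7^1 * 277^1 * 6481^1 = -25133318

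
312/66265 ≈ 0.00471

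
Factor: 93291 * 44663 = 3^1 * 11^2 * 59^1 * 257^1 * 757^1 = 4166655933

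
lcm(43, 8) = 344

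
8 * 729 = 5832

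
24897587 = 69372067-44474480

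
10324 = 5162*2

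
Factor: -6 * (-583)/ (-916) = -1 * 2^ (-1) * 3^1 * 11^1 * 53^1 * 229^ (-1) = -1749/458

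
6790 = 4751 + 2039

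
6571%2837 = 897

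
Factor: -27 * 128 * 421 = -1 * 2^7 * 3^3 * 421^1 = -1454976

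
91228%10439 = 7716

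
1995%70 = 35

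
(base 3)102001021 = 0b1111101110101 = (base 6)101141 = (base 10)8053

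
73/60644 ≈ 0.00120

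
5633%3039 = 2594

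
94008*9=846072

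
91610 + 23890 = 115500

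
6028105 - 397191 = 5630914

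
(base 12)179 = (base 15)10c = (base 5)1422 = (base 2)11101101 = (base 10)237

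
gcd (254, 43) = 1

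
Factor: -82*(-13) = 2^1*13^1*41^1 = 1066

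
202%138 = 64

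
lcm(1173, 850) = 58650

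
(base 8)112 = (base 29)2g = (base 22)38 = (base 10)74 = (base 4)1022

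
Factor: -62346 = -1 * 2^1 * 3^1 * 10391^1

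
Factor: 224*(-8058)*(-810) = 2^7*3^5*5^1*7^1*17^1*79^1 = 1462043520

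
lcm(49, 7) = 49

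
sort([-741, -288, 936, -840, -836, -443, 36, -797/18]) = [-840, -836, -741, -443, -288, -797/18, 36, 936]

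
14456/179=80 + 136/179 ≈ 80.76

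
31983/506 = 63 + 105/506≈63.21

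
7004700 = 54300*129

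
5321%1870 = 1581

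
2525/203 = 12 + 89/203 ≈ 12.44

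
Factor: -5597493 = -1*3^1*11^1*29^1*5849^1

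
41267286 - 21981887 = 19285399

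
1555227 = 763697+791530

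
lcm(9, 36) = 36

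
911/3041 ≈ 0.300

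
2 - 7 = -5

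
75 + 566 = 641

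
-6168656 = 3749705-9918361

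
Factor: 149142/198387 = 2^1*3^(-1)*47^(-1)*53^1 = 106/141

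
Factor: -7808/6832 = -1*2^3*7^(-1) = -8/7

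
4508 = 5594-1086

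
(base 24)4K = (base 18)68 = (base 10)116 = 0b1110100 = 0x74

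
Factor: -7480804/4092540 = -1 * 3^(-1) * 5^(-1) * 251^1 * 7451^1 * 68209^(-1) = -1870201/1023135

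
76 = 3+73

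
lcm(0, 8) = 0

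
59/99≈0.596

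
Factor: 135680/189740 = 2^7 * 179^(-1) = 128/179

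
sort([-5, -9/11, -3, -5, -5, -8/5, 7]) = [-5, -5, -5, -3, -8/5, -9/11, 7]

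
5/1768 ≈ 0.00283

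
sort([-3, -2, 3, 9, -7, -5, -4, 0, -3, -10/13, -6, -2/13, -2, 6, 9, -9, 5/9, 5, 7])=[-9, -7, -6, -5, -4, -3, -3, -2, -2, -10/13, -2/13, 0, 5/9, 3, 5, 6, 7, 9, 9]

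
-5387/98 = -54-95/98 ≈ -54.97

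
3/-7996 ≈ -0.000375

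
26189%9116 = 7957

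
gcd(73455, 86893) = 1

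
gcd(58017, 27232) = 1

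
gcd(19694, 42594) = 458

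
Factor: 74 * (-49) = -1 * 2^1 * 7^2 * 37^1 = -3626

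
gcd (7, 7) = 7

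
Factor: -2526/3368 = -1*2^(-2)*3^1 = -3/4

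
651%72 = 3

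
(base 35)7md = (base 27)cmg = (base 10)9358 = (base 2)10010010001110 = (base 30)abs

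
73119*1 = 73119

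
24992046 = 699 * 35754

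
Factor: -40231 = -1*40231^1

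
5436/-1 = -5436 = -5436.00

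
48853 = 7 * 6979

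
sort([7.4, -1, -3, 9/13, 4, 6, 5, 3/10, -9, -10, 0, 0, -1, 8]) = [-10, -9, -3, -1, -1, 0, 0, 3/10, 9/13, 4, 5, 6, 7.4, 8]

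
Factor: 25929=3^2*43^1*67^1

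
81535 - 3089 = 78446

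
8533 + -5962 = 2571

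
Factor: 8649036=2^2*3^2*11^1*21841^1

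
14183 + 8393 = 22576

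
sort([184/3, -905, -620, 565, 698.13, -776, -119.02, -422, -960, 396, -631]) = [-960, -905, -776, -631, -620, -422, -119.02, 184/3, 396, 565, 698.13]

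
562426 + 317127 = 879553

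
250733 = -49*(-5117) 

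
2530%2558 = 2530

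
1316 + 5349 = 6665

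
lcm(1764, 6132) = 128772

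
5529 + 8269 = 13798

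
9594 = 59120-49526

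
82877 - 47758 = 35119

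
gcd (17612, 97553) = 1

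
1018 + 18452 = 19470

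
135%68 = 67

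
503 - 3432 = -2929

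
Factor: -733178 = -1 * 2^1 * 29^1 * 12641^1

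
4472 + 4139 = 8611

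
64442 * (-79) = -5090918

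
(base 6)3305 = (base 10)761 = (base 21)1f5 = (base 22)1cd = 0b1011111001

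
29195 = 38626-9431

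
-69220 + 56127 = -13093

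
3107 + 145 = 3252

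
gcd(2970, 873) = 9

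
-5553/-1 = 5553 = 5553.00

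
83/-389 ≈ -0.213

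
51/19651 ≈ 0.00260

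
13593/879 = 15+136/293 ≈ 15.46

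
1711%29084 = 1711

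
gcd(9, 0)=9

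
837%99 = 45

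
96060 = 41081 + 54979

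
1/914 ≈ 0.00109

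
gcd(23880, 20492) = 4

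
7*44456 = 311192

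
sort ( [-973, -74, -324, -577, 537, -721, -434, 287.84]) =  [-973, -721, -577, -434, -324, -74, 287.84, 537]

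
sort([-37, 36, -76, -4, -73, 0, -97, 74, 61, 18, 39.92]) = [-97, -76, -73, -37, -4, 0, 18, 36, 39.92, 61, 74]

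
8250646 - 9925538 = -1674892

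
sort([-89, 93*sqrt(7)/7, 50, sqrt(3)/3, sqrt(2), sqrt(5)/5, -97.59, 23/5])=[-97.59, -89, sqrt(5)/5, sqrt(3)/3, sqrt(2), 23/5, 93*sqrt(7)/7, 50]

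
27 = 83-56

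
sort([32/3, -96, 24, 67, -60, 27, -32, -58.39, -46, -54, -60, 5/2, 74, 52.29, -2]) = [-96, -60, -60, -58.39, -54, -46, -32, -2, 5/2, 32/3, 24, 27, 52.29, 67, 74]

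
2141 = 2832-691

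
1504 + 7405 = 8909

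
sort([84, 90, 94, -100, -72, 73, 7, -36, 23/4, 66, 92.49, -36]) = [-100, -72, -36, -36, 23/4, 7, 66, 73, 84, 90, 92.49, 94]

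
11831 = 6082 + 5749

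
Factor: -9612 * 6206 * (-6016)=2^10 * 3^3 * 29^1 * 47^1 * 89^1 * 107^1=358866865152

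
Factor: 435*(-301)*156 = -1*2^2*3^2*5^1*7^1*13^1*29^1*43^1 = -20425860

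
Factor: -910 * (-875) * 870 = 2^2 * 3^1 * 5^5 * 7^2 * 13^1 * 29^1 = 692737500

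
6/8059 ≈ 0.000745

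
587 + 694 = 1281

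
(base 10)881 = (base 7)2366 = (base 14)46d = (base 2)1101110001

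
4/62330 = 2/31165 ≈ 0.0000642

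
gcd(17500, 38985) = 5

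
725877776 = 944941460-219063684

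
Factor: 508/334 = 2^1*127^1*167^(-1) = 254/167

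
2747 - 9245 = -6498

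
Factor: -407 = -1*11^1*37^1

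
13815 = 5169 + 8646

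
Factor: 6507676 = 2^2 * 7^1 * 232417^1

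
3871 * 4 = 15484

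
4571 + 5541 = 10112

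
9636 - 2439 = 7197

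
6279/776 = 8 + 71/776 ≈ 8.09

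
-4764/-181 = 26 + 58/181 ≈ 26.32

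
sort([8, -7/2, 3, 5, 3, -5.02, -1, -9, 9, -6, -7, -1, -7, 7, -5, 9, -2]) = [-9, -7, -7, -6, -5.02, -5, -7/2, -2, -1, -1, 3, 3, 5, 7, 8, 9, 9]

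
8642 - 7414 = 1228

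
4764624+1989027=6753651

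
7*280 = 1960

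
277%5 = 2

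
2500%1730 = 770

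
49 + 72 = 121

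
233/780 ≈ 0.299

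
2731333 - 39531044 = -36799711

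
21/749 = 3/107 ≈ 0.0280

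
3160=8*395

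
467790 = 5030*93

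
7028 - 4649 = 2379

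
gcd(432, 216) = 216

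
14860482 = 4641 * 3202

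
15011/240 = 62 + 131/240 ≈ 62.55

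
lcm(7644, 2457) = 68796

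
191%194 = 191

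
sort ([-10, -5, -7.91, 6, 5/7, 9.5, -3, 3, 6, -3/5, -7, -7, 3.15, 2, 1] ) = [-10, -7.91, -7, -7, -5, -3, -3/5, 5/7, 1, 2, 3, 3.15, 6, 6, 9.5] 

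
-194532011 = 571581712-766113723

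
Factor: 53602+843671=3^2*13^1*7669^1=897273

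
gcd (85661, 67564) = 1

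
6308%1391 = 744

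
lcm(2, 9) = 18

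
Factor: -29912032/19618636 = -1 * 2^3 * 137^1 * 6823^1 * 4904659^(-1) = -7478008/4904659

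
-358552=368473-727025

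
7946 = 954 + 6992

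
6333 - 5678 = 655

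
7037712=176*39987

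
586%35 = 26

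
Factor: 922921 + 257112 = 19^1*173^1*359^1 = 1180033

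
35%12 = 11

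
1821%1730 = 91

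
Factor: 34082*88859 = 2^1*17^1*5227^1*17041^1 = 3028492438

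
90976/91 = 999 + 67/91≈999.74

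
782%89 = 70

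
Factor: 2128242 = 2^1 * 3^1 * 43^1 * 73^1 * 113^1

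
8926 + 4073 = 12999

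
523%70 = 33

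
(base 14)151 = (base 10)267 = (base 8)413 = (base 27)9o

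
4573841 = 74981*61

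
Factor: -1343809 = -1*829^1*1621^1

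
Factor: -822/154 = -1 * 3^1 * 7^ (-1) * 11^ (-1) * 137^1 = -411/77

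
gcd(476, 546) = 14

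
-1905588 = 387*(-4924) 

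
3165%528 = 525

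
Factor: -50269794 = -1*2^1*3^1*8378299^1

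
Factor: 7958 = 2^1*23^1*173^1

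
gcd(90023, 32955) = 1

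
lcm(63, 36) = 252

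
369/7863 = 123/2621≈0.0469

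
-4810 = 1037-5847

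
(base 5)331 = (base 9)111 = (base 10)91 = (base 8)133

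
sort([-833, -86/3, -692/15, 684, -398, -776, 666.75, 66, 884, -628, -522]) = [-833, -776, -628, -522, -398, -692/15, -86/3, 66, 666.75, 684, 884]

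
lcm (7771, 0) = 0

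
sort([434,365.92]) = [365.92,434]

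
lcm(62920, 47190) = 188760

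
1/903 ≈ 0.00111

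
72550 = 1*72550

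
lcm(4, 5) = 20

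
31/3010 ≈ 0.0103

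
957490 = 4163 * 230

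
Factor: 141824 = 2^9 * 277^1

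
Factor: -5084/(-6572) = 41^1 * 53^(-1) = 41/53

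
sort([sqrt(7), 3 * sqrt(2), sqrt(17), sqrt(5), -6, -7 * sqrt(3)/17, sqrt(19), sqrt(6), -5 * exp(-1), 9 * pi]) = [-6, -5 * exp(-1), -7 * sqrt(3)/17, sqrt(5), sqrt(6), sqrt(7), sqrt(17), 3 * sqrt(2), sqrt(19), 9 * pi]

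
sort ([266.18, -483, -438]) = [-483, -438, 266.18]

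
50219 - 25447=24772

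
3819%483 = 438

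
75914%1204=62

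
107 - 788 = -681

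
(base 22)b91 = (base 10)5523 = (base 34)4qf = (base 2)1010110010011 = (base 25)8kn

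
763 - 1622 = -859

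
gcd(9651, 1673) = 1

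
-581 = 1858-2439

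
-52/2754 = -26/1377 ≈ -0.0189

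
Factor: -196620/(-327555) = 2^2*3^(-1)*113^1*251^(-1) = 452/753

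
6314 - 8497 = -2183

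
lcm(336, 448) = 1344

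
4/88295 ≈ 0.0000453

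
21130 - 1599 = 19531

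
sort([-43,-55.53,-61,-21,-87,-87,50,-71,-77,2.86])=[-87,-87,-77,-71,-61,-55.53,-43,-21,2.86,50]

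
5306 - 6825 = -1519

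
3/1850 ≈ 0.00162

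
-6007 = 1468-7475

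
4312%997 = 324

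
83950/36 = 41975/18 ≈ 2331.94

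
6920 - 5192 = 1728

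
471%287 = 184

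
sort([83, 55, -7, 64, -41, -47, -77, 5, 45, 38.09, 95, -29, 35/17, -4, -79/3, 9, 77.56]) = [-77, -47, -41, -29, -79/3, -7, -4, 35/17, 5, 9, 38.09, 45, 55, 64, 77.56, 83, 95]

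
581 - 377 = 204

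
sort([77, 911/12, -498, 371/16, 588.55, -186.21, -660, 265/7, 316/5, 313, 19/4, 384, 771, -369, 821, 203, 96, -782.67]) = [-782.67, -660, -498, -369, -186.21, 19/4, 371/16, 265/7, 316/5, 911/12, 77, 96, 203, 313, 384, 588.55, 771, 821]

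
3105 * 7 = 21735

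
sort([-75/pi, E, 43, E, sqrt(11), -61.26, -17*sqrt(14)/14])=[-61.26, -75/pi, -17*sqrt(14)/14, E, E, sqrt(11), 43]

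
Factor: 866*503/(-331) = -1*2^1*331^(-1)*433^1*503^1 = -435598/331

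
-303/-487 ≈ 0.622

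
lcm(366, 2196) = 2196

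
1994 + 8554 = 10548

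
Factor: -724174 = -1*2^1*11^1*32917^1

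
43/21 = 2+1/21 ≈ 2.05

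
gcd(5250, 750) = 750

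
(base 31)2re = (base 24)4jd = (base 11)20a1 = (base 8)5325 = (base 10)2773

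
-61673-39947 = -101620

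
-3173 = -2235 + -938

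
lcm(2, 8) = 8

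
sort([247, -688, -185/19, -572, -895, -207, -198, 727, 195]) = [-895, -688, -572, -207, -198, -185/19, 195, 247, 727]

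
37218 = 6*6203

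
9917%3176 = 389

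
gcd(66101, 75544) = 9443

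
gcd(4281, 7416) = 3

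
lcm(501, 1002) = 1002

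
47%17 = 13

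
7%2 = 1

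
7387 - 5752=1635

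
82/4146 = 41/2073 ≈ 0.0198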